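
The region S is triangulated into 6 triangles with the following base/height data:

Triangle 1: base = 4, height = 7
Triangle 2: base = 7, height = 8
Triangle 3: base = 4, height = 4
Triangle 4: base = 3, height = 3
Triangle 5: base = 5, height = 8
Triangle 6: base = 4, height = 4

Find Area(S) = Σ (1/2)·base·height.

(1/2)×4×7 + (1/2)×7×8 + (1/2)×4×4 + (1/2)×3×3 + (1/2)×5×8 + (1/2)×4×4 = 82.5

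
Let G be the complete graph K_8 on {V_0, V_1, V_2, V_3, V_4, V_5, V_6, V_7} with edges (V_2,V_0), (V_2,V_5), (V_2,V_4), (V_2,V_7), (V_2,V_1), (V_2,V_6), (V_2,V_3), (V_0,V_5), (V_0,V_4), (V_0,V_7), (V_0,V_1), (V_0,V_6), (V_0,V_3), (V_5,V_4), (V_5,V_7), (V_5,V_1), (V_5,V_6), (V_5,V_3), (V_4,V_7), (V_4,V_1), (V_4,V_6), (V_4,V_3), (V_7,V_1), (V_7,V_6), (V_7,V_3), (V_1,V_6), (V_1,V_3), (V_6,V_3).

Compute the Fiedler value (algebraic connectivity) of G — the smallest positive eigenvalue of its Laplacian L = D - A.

For the complete graph K_n, L = nI − J (J = all-ones matrix). J has eigenvalues n (once, eigenvector 𝟙) and 0 (multiplicity n−1), so L has eigenvalues 0 (once) and n (multiplicity n−1). Here n = 8: eigenvalue 0 once and 8 with multiplicity 7.
Laplacian eigenvalues: [0.0, 8.0, 8.0, 8.0, 8.0, 8.0, 8.0, 8.0]. Algebraic connectivity (smallest non-zero eigenvalue) = 8.0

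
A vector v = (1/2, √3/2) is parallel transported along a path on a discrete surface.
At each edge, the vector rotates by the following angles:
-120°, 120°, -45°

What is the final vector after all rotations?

Total rotation: (-120°) + 120° + (-45°) = -45°. Final vector: (0.9659, 0.2588)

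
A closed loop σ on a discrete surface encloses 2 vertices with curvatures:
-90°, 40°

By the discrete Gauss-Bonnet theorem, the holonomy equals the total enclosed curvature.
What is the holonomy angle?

Holonomy = total enclosed curvature = (-90°) + 40° = -50°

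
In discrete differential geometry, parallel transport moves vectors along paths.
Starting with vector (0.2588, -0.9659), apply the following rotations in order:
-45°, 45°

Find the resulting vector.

Total rotation: (-45°) + 45° = 0°. Final vector: (0.2588, -0.9659)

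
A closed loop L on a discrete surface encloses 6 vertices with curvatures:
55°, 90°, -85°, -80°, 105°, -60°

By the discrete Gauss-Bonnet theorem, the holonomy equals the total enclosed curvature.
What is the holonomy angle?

Holonomy = total enclosed curvature = 55° + 90° + (-85°) + (-80°) + 105° + (-60°) = 25°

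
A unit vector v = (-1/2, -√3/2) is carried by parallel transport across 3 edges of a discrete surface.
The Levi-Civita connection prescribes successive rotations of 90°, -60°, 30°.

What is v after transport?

Total rotation: 90° + (-60°) + 30° = 60°. Final vector: (0.5000, -0.8660)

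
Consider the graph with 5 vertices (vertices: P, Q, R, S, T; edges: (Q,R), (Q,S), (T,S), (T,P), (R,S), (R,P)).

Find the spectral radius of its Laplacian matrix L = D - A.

Degrees: deg(P) = 2, deg(Q) = 2, deg(R) = 3, deg(S) = 3, deg(T) = 2.
L = D − A with rows/columns ordered (P, Q, R, S, T):
  [ 2,  0, -1,  0, -1]
  [ 0,  2, -1, -1,  0]
  [-1, -1,  3, -1,  0]
  [ 0, -1, -1,  3, -1]
  [-1,  0,  0, -1,  2]
Characteristic polynomial: det(λI − L) = λ(λ² − 5λ + 5)(λ² − 7λ + 11).
Roots: λ = 0; (λ² − 5λ + 5) = 0 ⇒ λ = (5 ± √5)/2 ≈ 1.382, 3.618; (λ² − 7λ + 11) = 0 ⇒ λ = (7 ± √5)/2 ≈ 2.382, 4.618.
(Check: the roots sum (with multiplicity) to 12, matching trace L = Σdeg = 2·6 = 12.)
Laplacian eigenvalues: [0.0, 1.382, 2.382, 3.618, 4.618]. Largest eigenvalue (spectral radius) = 4.618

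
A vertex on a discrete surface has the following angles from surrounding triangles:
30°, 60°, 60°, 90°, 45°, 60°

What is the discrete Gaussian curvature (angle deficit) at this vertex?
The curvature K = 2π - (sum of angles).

Sum of angles = 345°. K = 360° - 345° = 15° = π/12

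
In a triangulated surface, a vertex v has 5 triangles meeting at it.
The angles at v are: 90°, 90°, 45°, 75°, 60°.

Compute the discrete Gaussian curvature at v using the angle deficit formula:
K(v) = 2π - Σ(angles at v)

Sum of angles = 360°. K = 360° - 360° = 0° = 0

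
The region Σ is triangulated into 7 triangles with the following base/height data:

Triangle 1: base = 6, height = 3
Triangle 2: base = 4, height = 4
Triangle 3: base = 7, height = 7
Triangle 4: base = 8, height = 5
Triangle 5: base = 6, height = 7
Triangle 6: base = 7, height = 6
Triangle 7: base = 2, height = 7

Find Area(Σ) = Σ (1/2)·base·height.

(1/2)×6×3 + (1/2)×4×4 + (1/2)×7×7 + (1/2)×8×5 + (1/2)×6×7 + (1/2)×7×6 + (1/2)×2×7 = 110.5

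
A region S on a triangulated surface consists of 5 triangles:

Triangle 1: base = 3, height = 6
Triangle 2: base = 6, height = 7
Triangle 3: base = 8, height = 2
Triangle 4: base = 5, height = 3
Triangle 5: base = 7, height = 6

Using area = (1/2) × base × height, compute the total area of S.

(1/2)×3×6 + (1/2)×6×7 + (1/2)×8×2 + (1/2)×5×3 + (1/2)×7×6 = 66.5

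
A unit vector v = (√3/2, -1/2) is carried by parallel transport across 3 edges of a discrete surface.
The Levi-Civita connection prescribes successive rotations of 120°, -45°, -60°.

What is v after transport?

Total rotation: 120° + (-45°) + (-60°) = 15°. Final vector: (0.9659, -0.2588)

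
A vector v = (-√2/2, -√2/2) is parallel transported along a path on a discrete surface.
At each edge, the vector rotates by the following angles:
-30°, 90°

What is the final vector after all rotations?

Total rotation: (-30°) + 90° = 60°. Final vector: (0.2588, -0.9659)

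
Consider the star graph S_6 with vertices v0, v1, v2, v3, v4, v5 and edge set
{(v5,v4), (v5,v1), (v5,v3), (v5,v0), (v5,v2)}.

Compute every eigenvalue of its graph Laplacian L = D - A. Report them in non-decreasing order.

The star S_6 is the complete bipartite graph K_{1,5} (one hub of degree 5, 5 leaves of degree 1). The Laplacian spectrum of K_{p,q} is 0, p (multiplicity q−1), q (multiplicity p−1), p+q. With p = 1, q = 5: 0 once, 1 with multiplicity 4, and 6 once. (Check: trace L = sum of degrees = 10 = 4·1 + 6.)
Laplacian eigenvalues (increasing order): [0.0, 1.0, 1.0, 1.0, 1.0, 6.0]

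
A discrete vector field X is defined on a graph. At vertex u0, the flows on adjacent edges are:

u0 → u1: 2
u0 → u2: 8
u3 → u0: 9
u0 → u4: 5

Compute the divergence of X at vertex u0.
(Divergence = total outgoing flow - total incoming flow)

Divergence = sum of outgoing flows = 2 + 8 + (-9) + 5 = 6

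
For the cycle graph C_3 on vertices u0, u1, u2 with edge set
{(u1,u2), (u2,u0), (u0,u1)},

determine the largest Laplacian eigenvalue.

The cycle graph C_n has Laplacian eigenvalues λ_k = 2 − 2cos(2πk/n), k = 0, 1, …, n−1. Here n = 3:
k=0: 2 − 2cos(0) = 0.0; k=1: 2 − 2cos(2π/3) = 3.0; k=2: 2 − 2cos(4π/3) = 3.0.
Laplacian eigenvalues: [0.0, 3.0, 3.0]. Largest eigenvalue (spectral radius) = 3.0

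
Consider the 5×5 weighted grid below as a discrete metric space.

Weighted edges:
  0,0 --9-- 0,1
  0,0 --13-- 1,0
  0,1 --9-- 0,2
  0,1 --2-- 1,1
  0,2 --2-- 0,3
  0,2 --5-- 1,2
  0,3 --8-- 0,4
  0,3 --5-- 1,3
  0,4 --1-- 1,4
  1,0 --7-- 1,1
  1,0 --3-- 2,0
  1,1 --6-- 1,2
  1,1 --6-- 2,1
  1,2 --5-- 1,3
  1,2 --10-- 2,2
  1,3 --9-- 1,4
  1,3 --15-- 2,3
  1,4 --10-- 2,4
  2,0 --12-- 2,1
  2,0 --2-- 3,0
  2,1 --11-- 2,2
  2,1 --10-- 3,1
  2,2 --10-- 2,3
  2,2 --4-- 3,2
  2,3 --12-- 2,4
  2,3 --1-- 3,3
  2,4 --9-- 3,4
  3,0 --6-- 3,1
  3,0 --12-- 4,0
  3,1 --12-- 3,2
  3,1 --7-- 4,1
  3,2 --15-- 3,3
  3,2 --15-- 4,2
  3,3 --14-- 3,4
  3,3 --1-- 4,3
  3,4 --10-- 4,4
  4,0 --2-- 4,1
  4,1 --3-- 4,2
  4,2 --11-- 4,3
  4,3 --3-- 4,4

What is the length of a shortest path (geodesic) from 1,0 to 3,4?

Shortest path: 1,0 → 2,0 → 3,0 → 3,1 → 4,1 → 4,2 → 4,3 → 4,4 → 3,4, total weight = 45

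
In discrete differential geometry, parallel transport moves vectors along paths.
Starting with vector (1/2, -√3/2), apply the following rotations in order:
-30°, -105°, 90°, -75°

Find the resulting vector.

Total rotation: (-30°) + (-105°) + 90° + (-75°) = -120°. Final vector: (-1, 0)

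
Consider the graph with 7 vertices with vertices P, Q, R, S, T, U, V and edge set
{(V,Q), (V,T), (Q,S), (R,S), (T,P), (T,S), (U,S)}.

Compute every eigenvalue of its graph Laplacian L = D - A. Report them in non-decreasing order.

Degrees: deg(P) = 1, deg(Q) = 2, deg(R) = 1, deg(S) = 4, deg(T) = 3, deg(U) = 1, deg(V) = 2.
L = D − A with rows/columns ordered (P, Q, R, S, T, U, V):
  [ 1,  0,  0,  0, -1,  0,  0]
  [ 0,  2,  0, -1,  0,  0, -1]
  [ 0,  0,  1, -1,  0,  0,  0]
  [ 0, -1, -1,  4, -1, -1,  0]
  [-1,  0,  0, -1,  3,  0, -1]
  [ 0,  0,  0, -1,  0,  1,  0]
  [ 0, -1,  0,  0, -1,  0,  2]
Characteristic polynomial: det(λI − L) = λ(λ² − 4λ + 2)(λ − 1)²(λ² − 8λ + 14).
Roots: λ = 0; (λ² − 4λ + 2) = 0 ⇒ λ = 2 ± √2 ≈ 0.5858, 3.4142; (λ − 1) = 0 ⇒ λ = 1 (multiplicity 2); (λ² − 8λ + 14) = 0 ⇒ λ = 4 ± √2 ≈ 2.5858, 5.4142.
(Check: the roots sum (with multiplicity) to 14, matching trace L = Σdeg = 2·7 = 14.)
Laplacian eigenvalues (increasing order): [0.0, 0.5858, 1.0, 1.0, 2.5858, 3.4142, 5.4142]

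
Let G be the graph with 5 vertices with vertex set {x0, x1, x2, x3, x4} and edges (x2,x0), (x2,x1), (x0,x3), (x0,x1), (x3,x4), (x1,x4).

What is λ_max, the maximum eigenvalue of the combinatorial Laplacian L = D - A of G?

Degrees: deg(x0) = 3, deg(x1) = 3, deg(x2) = 2, deg(x3) = 2, deg(x4) = 2.
L = D − A with rows/columns ordered (x0, x1, x2, x3, x4):
  [ 3, -1, -1, -1,  0]
  [-1,  3, -1,  0, -1]
  [-1, -1,  2,  0,  0]
  [-1,  0,  0,  2, -1]
  [ 0, -1,  0, -1,  2]
Characteristic polynomial: det(λI − L) = λ(λ² − 5λ + 5)(λ² − 7λ + 11).
Roots: λ = 0; (λ² − 5λ + 5) = 0 ⇒ λ = (5 ± √5)/2 ≈ 1.382, 3.618; (λ² − 7λ + 11) = 0 ⇒ λ = (7 ± √5)/2 ≈ 2.382, 4.618.
(Check: the roots sum (with multiplicity) to 12, matching trace L = Σdeg = 2·6 = 12.)
Laplacian eigenvalues: [0.0, 1.382, 2.382, 3.618, 4.618]. Largest eigenvalue (spectral radius) = 4.618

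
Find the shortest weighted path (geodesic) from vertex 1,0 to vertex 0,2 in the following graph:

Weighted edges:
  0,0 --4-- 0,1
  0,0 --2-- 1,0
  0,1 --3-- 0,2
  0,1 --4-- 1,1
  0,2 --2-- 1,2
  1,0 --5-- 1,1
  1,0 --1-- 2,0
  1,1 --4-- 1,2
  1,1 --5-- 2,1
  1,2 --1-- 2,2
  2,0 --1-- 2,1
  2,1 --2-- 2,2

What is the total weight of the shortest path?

Shortest path: 1,0 → 2,0 → 2,1 → 2,2 → 1,2 → 0,2, total weight = 7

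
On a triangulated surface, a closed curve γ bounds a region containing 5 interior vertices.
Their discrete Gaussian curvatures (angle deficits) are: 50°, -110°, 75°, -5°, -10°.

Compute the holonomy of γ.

Holonomy = total enclosed curvature = 50° + (-110°) + 75° + (-5°) + (-10°) = 0°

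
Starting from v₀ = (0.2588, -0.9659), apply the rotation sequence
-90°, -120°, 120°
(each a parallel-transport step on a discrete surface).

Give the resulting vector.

Total rotation: (-90°) + (-120°) + 120° = -90°. Final vector: (-0.9659, -0.2588)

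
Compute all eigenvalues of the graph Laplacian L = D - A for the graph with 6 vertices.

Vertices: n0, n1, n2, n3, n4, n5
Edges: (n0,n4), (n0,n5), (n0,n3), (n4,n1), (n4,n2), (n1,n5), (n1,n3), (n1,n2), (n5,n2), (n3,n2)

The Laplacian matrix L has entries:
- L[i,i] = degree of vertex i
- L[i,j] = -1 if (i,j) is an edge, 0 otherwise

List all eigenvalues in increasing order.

Degrees: deg(n0) = 3, deg(n1) = 4, deg(n2) = 4, deg(n3) = 3, deg(n4) = 3, deg(n5) = 3.
L = D − A with rows/columns ordered (n0, n1, n2, n3, n4, n5):
  [ 3,  0,  0, -1, -1, -1]
  [ 0,  4, -1, -1, -1, -1]
  [ 0, -1,  4, -1, -1, -1]
  [-1, -1, -1,  3,  0,  0]
  [-1, -1, -1,  0,  3,  0]
  [-1, -1, -1,  0,  0,  3]
Characteristic polynomial: det(λI − L) = λ(λ − 3)³(λ − 5)(λ − 6).
Roots: λ = 0; (λ − 3) = 0 ⇒ λ = 3 (multiplicity 3); (λ − 5) = 0 ⇒ λ = 5; (λ − 6) = 0 ⇒ λ = 6.
(Check: the roots sum (with multiplicity) to 20, matching trace L = Σdeg = 2·10 = 20.)
Laplacian eigenvalues (increasing order): [0.0, 3.0, 3.0, 3.0, 5.0, 6.0]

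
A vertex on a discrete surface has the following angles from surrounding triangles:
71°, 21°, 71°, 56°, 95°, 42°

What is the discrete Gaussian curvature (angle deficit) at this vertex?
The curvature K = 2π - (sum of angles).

Sum of angles = 356°. K = 360° - 356° = 4° = π/45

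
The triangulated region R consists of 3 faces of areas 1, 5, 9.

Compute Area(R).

1 + 5 + 9 = 15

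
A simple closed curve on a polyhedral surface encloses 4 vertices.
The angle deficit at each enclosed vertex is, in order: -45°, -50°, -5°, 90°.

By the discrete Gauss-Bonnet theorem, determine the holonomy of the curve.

Holonomy = total enclosed curvature = (-45°) + (-50°) + (-5°) + 90° = -10°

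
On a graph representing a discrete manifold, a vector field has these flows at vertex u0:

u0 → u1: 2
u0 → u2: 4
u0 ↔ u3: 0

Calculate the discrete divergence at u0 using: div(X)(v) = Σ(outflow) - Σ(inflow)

Divergence = sum of outgoing flows = 2 + 4 + 0 = 6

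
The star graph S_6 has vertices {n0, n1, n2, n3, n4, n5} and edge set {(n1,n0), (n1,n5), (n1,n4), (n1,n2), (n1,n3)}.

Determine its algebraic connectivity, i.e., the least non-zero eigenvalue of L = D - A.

The star S_6 is the complete bipartite graph K_{1,5} (one hub of degree 5, 5 leaves of degree 1). The Laplacian spectrum of K_{p,q} is 0, p (multiplicity q−1), q (multiplicity p−1), p+q. With p = 1, q = 5: 0 once, 1 with multiplicity 4, and 6 once. (Check: trace L = sum of degrees = 10 = 4·1 + 6.)
Laplacian eigenvalues: [0.0, 1.0, 1.0, 1.0, 1.0, 6.0]. Algebraic connectivity (smallest non-zero eigenvalue) = 1.0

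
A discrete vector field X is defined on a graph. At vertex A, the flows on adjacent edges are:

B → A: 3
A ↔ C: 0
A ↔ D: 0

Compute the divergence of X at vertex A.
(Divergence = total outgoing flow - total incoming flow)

Divergence = sum of outgoing flows = (-3) + 0 + 0 = -3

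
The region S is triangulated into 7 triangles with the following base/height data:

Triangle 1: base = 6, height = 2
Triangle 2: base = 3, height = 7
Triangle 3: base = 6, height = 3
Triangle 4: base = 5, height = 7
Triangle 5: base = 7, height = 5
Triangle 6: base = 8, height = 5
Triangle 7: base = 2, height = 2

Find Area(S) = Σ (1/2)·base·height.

(1/2)×6×2 + (1/2)×3×7 + (1/2)×6×3 + (1/2)×5×7 + (1/2)×7×5 + (1/2)×8×5 + (1/2)×2×2 = 82.5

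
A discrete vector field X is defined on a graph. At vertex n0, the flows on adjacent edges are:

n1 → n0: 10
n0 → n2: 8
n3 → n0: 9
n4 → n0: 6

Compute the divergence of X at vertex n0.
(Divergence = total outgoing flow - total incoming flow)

Divergence = sum of outgoing flows = (-10) + 8 + (-9) + (-6) = -17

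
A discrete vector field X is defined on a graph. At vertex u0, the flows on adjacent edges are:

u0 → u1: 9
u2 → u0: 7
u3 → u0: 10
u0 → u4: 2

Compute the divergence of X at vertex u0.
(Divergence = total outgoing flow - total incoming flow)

Divergence = sum of outgoing flows = 9 + (-7) + (-10) + 2 = -6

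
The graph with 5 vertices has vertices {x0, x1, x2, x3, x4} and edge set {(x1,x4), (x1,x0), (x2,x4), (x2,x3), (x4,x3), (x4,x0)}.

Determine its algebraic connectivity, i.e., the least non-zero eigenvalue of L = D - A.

Degrees: deg(x0) = 2, deg(x1) = 2, deg(x2) = 2, deg(x3) = 2, deg(x4) = 4.
L = D − A with rows/columns ordered (x0, x1, x2, x3, x4):
  [ 2, -1,  0,  0, -1]
  [-1,  2,  0,  0, -1]
  [ 0,  0,  2, -1, -1]
  [ 0,  0, -1,  2, -1]
  [-1, -1, -1, -1,  4]
Characteristic polynomial: det(λI − L) = λ(λ − 1)(λ − 3)²(λ − 5).
Roots: λ = 0; (λ − 1) = 0 ⇒ λ = 1; (λ − 3) = 0 ⇒ λ = 3 (multiplicity 2); (λ − 5) = 0 ⇒ λ = 5.
(Check: the roots sum (with multiplicity) to 12, matching trace L = Σdeg = 2·6 = 12.)
Laplacian eigenvalues: [0.0, 1.0, 3.0, 3.0, 5.0]. Algebraic connectivity (smallest non-zero eigenvalue) = 1.0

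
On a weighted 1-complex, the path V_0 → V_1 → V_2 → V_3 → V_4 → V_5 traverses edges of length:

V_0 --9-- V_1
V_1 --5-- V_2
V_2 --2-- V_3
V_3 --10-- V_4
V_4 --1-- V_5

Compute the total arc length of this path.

Arc length = 9 + 5 + 2 + 10 + 1 = 27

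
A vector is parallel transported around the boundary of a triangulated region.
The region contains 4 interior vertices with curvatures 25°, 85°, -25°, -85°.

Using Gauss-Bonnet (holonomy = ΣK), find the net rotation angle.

Holonomy = total enclosed curvature = 25° + 85° + (-25°) + (-85°) = 0°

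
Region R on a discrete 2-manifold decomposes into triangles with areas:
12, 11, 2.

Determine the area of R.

12 + 11 + 2 = 25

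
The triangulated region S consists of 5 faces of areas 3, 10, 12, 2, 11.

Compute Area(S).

3 + 10 + 12 + 2 + 11 = 38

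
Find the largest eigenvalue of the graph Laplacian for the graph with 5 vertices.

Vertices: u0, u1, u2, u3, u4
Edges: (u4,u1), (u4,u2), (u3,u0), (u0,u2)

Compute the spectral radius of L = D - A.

Degrees: deg(u0) = 2, deg(u1) = 1, deg(u2) = 2, deg(u3) = 1, deg(u4) = 2.
L = D − A with rows/columns ordered (u0, u1, u2, u3, u4):
  [ 2,  0, -1, -1,  0]
  [ 0,  1,  0,  0, -1]
  [-1,  0,  2,  0, -1]
  [-1,  0,  0,  1,  0]
  [ 0, -1, -1,  0,  2]
Characteristic polynomial: det(λI − L) = λ(λ² − 3λ + 1)(λ² − 5λ + 5).
Roots: λ = 0; (λ² − 3λ + 1) = 0 ⇒ λ = (3 ± √5)/2 ≈ 0.382, 2.618; (λ² − 5λ + 5) = 0 ⇒ λ = (5 ± √5)/2 ≈ 1.382, 3.618.
(Check: the roots sum (with multiplicity) to 8, matching trace L = Σdeg = 2·4 = 8.)
Laplacian eigenvalues: [0.0, 0.382, 1.382, 2.618, 3.618]. Largest eigenvalue (spectral radius) = 3.618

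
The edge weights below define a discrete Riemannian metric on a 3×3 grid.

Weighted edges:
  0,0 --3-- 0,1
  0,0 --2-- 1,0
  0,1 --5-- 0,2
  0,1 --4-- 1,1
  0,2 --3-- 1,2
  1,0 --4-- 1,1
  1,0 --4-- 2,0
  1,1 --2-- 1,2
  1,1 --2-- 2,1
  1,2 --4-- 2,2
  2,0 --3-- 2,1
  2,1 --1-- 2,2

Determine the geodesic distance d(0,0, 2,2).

Shortest path: 0,0 → 1,0 → 1,1 → 2,1 → 2,2, total weight = 9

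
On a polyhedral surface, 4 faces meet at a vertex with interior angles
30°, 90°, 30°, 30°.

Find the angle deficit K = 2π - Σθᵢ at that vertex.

Sum of angles = 180°. K = 360° - 180° = 180°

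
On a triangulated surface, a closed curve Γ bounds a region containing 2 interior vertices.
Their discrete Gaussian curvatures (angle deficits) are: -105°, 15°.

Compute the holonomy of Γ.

Holonomy = total enclosed curvature = (-105°) + 15° = -90°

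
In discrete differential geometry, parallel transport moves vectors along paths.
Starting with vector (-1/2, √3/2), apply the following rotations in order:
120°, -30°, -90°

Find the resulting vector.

Total rotation: 120° + (-30°) + (-90°) = 0°. Final vector: (-0.5000, 0.8660)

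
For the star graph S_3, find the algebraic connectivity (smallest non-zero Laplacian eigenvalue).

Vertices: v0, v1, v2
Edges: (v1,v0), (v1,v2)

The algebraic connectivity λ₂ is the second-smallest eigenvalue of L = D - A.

The star S_3 is the complete bipartite graph K_{1,2} (one hub of degree 2, 2 leaves of degree 1). The Laplacian spectrum of K_{p,q} is 0, p (multiplicity q−1), q (multiplicity p−1), p+q. With p = 1, q = 2: 0 once, 1 with multiplicity 1, and 3 once. (Check: trace L = sum of degrees = 4 = 1·1 + 3.)
Laplacian eigenvalues: [0.0, 1.0, 3.0]. Algebraic connectivity (smallest non-zero eigenvalue) = 1.0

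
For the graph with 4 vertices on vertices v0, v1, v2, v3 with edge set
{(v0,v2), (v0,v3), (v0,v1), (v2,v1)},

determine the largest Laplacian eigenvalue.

Degrees: deg(v0) = 3, deg(v1) = 2, deg(v2) = 2, deg(v3) = 1.
L = D − A with rows/columns ordered (v0, v1, v2, v3):
  [ 3, -1, -1, -1]
  [-1,  2, -1,  0]
  [-1, -1,  2,  0]
  [-1,  0,  0,  1]
Characteristic polynomial: det(λI − L) = λ(λ − 1)(λ − 3)(λ − 4).
Roots: λ = 0; (λ − 1) = 0 ⇒ λ = 1; (λ − 3) = 0 ⇒ λ = 3; (λ − 4) = 0 ⇒ λ = 4.
(Check: the roots sum (with multiplicity) to 8, matching trace L = Σdeg = 2·4 = 8.)
Laplacian eigenvalues: [0.0, 1.0, 3.0, 4.0]. Largest eigenvalue (spectral radius) = 4.0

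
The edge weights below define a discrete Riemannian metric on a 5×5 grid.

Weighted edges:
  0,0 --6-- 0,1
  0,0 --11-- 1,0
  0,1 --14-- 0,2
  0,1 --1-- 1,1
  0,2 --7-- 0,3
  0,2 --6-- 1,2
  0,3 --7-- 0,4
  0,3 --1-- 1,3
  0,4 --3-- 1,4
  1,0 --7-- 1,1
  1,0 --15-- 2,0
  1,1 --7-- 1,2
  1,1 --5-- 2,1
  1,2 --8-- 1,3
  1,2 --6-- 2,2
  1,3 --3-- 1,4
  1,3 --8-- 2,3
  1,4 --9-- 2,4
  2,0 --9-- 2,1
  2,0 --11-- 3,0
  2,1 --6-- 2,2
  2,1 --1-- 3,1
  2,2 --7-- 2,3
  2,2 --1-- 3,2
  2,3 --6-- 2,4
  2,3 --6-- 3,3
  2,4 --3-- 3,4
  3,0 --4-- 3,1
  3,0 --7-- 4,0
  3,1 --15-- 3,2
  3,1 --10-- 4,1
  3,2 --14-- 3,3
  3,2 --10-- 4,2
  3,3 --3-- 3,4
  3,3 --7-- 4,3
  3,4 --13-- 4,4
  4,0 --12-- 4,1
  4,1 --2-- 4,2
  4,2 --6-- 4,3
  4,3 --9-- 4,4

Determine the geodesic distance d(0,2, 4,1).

Shortest path: 0,2 → 1,2 → 2,2 → 3,2 → 4,2 → 4,1, total weight = 25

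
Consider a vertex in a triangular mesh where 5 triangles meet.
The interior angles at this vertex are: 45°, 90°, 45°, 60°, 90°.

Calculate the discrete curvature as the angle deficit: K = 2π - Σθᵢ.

Sum of angles = 330°. K = 360° - 330° = 30°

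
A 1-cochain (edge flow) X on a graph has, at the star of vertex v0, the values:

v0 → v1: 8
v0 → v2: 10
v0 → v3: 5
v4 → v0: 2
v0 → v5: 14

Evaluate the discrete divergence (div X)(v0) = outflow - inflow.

Divergence = sum of outgoing flows = 8 + 10 + 5 + (-2) + 14 = 35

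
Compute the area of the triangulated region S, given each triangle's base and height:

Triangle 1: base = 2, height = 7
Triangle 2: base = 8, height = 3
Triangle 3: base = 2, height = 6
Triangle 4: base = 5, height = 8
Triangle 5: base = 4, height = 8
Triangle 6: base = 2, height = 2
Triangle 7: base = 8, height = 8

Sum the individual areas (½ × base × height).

(1/2)×2×7 + (1/2)×8×3 + (1/2)×2×6 + (1/2)×5×8 + (1/2)×4×8 + (1/2)×2×2 + (1/2)×8×8 = 95.0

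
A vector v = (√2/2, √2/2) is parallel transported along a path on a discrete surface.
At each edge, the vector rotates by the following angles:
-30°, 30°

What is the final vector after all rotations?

Total rotation: (-30°) + 30° = 0°. Final vector: (0.7071, 0.7071)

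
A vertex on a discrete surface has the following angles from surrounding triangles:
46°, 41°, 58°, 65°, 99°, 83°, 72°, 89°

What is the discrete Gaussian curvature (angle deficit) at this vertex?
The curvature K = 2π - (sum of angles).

Sum of angles = 553°. K = 360° - 553° = -193° = -193π/180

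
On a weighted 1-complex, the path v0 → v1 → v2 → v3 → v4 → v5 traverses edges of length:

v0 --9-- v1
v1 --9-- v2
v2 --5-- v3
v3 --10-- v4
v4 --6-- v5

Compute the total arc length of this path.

Arc length = 9 + 9 + 5 + 10 + 6 = 39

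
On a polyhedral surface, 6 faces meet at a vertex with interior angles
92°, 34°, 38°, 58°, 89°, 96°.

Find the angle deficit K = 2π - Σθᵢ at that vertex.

Sum of angles = 407°. K = 360° - 407° = -47° = -47π/180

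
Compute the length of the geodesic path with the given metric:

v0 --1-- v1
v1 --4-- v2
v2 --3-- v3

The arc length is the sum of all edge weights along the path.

Arc length = 1 + 4 + 3 = 8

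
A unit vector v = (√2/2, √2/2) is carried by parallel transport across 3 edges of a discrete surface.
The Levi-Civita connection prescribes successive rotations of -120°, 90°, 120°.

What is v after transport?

Total rotation: (-120°) + 90° + 120° = 90°. Final vector: (-0.7071, 0.7071)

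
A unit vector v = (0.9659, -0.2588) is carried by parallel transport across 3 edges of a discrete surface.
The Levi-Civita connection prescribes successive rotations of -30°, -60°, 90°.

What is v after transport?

Total rotation: (-30°) + (-60°) + 90° = 0°. Final vector: (0.9659, -0.2588)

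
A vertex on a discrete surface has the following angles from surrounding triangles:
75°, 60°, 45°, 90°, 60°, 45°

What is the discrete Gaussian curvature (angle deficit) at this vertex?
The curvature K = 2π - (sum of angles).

Sum of angles = 375°. K = 360° - 375° = -15° = -π/12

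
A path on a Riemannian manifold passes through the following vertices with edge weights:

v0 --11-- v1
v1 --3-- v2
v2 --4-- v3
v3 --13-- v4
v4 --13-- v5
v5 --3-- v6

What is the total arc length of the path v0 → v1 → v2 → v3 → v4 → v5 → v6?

Arc length = 11 + 3 + 4 + 13 + 13 + 3 = 47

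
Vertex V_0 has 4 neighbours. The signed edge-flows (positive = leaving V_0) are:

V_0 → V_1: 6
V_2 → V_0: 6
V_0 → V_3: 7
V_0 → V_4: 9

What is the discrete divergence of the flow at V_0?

Divergence = sum of outgoing flows = 6 + (-6) + 7 + 9 = 16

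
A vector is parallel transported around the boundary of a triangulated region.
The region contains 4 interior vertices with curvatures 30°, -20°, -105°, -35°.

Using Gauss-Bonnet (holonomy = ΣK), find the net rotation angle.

Holonomy = total enclosed curvature = 30° + (-20°) + (-105°) + (-35°) = -130°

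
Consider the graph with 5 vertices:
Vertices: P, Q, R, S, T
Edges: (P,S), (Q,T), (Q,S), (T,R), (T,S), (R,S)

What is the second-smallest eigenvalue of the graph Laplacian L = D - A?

Degrees: deg(P) = 1, deg(Q) = 2, deg(R) = 2, deg(S) = 4, deg(T) = 3.
L = D − A with rows/columns ordered (P, Q, R, S, T):
  [ 1,  0,  0, -1,  0]
  [ 0,  2,  0, -1, -1]
  [ 0,  0,  2, -1, -1]
  [-1, -1, -1,  4, -1]
  [ 0, -1, -1, -1,  3]
Characteristic polynomial: det(λI − L) = λ(λ − 1)(λ − 2)(λ − 4)(λ − 5).
Roots: λ = 0; (λ − 1) = 0 ⇒ λ = 1; (λ − 2) = 0 ⇒ λ = 2; (λ − 4) = 0 ⇒ λ = 4; (λ − 5) = 0 ⇒ λ = 5.
(Check: the roots sum (with multiplicity) to 12, matching trace L = Σdeg = 2·6 = 12.)
Laplacian eigenvalues: [0.0, 1.0, 2.0, 4.0, 5.0]. Algebraic connectivity (smallest non-zero eigenvalue) = 1.0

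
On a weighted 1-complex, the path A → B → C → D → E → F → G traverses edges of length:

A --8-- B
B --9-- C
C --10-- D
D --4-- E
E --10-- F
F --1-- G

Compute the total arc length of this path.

Arc length = 8 + 9 + 10 + 4 + 10 + 1 = 42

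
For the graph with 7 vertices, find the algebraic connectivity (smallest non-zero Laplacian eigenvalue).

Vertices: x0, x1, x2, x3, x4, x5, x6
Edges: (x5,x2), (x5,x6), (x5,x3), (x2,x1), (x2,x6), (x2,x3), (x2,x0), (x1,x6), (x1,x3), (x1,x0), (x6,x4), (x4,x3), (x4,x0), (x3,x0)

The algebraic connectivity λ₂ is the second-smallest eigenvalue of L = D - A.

Degrees: deg(x0) = 4, deg(x1) = 4, deg(x2) = 5, deg(x3) = 5, deg(x4) = 3, deg(x5) = 3, deg(x6) = 4.
L = D − A with rows/columns ordered (x0, x1, x2, x3, x4, x5, x6):
  [ 4, -1, -1, -1, -1,  0,  0]
  [-1,  4, -1, -1,  0,  0, -1]
  [-1, -1,  5, -1,  0, -1, -1]
  [-1, -1, -1,  5, -1, -1,  0]
  [-1,  0,  0, -1,  3,  0, -1]
  [ 0,  0, -1, -1,  0,  3, -1]
  [ 0, -1, -1,  0, -1, -1,  4]
Characteristic polynomial: det(λI − L) = λ(λ² − 8λ + 14)(λ² − 10λ + 22)(λ − 4)(λ − 6).
Roots: λ = 0; (λ² − 8λ + 14) = 0 ⇒ λ = 4 ± √2 ≈ 2.5858, 5.4142; (λ² − 10λ + 22) = 0 ⇒ λ = 5 ± √3 ≈ 3.2679, 6.7321; (λ − 4) = 0 ⇒ λ = 4; (λ − 6) = 0 ⇒ λ = 6.
(Check: the roots sum (with multiplicity) to 28, matching trace L = Σdeg = 2·14 = 28.)
Laplacian eigenvalues: [0.0, 2.5858, 3.2679, 4.0, 5.4142, 6.0, 6.7321]. Algebraic connectivity (smallest non-zero eigenvalue) = 2.5858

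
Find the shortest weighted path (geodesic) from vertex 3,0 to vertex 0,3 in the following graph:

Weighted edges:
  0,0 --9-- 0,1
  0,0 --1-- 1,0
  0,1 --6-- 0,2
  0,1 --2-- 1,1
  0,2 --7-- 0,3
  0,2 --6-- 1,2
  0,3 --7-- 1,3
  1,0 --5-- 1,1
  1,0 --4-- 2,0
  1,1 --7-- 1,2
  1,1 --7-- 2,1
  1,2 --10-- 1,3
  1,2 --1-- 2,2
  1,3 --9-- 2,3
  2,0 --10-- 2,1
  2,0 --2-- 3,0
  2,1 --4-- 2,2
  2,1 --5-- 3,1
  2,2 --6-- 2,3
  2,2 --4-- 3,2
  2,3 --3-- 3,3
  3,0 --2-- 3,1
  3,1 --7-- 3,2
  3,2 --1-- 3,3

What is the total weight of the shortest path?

Shortest path: 3,0 → 3,1 → 2,1 → 2,2 → 1,2 → 0,2 → 0,3, total weight = 25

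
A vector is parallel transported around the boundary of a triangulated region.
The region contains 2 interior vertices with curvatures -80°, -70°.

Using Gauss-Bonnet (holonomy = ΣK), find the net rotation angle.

Holonomy = total enclosed curvature = (-80°) + (-70°) = -150°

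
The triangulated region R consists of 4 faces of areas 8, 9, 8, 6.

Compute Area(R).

8 + 9 + 8 + 6 = 31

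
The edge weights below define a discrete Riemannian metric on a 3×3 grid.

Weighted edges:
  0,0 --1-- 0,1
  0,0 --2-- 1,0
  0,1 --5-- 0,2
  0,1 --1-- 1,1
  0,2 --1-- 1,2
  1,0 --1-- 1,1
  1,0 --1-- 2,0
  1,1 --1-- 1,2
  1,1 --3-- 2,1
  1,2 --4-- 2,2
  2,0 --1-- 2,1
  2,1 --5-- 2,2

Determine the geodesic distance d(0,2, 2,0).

Shortest path: 0,2 → 1,2 → 1,1 → 1,0 → 2,0, total weight = 4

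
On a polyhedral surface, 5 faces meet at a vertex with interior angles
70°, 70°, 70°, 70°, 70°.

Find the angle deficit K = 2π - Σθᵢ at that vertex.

Sum of angles = 350°. K = 360° - 350° = 10° = π/18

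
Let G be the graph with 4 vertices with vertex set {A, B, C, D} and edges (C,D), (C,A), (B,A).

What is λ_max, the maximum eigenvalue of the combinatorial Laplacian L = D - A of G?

Degrees: deg(A) = 2, deg(B) = 1, deg(C) = 2, deg(D) = 1.
L = D − A with rows/columns ordered (A, B, C, D):
  [ 2, -1, -1,  0]
  [-1,  1,  0,  0]
  [-1,  0,  2, -1]
  [ 0,  0, -1,  1]
Characteristic polynomial: det(λI − L) = λ(λ² − 4λ + 2)(λ − 2).
Roots: λ = 0; (λ² − 4λ + 2) = 0 ⇒ λ = 2 ± √2 ≈ 0.5858, 3.4142; (λ − 2) = 0 ⇒ λ = 2.
(Check: the roots sum (with multiplicity) to 6, matching trace L = Σdeg = 2·3 = 6.)
Laplacian eigenvalues: [0.0, 0.5858, 2.0, 3.4142]. Largest eigenvalue (spectral radius) = 3.4142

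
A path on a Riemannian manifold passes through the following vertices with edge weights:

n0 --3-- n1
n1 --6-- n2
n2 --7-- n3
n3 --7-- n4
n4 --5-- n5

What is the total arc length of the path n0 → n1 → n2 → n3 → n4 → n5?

Arc length = 3 + 6 + 7 + 7 + 5 = 28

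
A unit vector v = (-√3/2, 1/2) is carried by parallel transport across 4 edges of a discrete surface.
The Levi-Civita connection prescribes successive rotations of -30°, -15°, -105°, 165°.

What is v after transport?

Total rotation: (-30°) + (-15°) + (-105°) + 165° = 15°. Final vector: (-0.9659, 0.2588)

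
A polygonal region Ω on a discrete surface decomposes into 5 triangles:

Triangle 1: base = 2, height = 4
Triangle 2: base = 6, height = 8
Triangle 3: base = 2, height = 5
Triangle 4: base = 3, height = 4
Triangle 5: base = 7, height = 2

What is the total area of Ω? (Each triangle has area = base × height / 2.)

(1/2)×2×4 + (1/2)×6×8 + (1/2)×2×5 + (1/2)×3×4 + (1/2)×7×2 = 46.0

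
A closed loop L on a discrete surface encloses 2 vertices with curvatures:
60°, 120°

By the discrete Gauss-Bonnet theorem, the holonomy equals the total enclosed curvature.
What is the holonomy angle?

Holonomy = total enclosed curvature = 60° + 120° = 180°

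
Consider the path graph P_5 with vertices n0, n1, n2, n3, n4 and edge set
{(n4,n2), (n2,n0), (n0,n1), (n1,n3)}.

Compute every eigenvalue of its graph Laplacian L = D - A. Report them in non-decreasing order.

The path graph P_n has Laplacian eigenvalues λ_k = 2 − 2cos(kπ/n), k = 0, 1, …, n−1. Here n = 5:
k=0: 2 − 2cos(0) = 0.0; k=1: 2 − 2cos(π/5) = 0.382; k=2: 2 − 2cos(2π/5) = 1.382; k=3: 2 − 2cos(3π/5) = 2.618; k=4: 2 − 2cos(4π/5) = 3.618.
Laplacian eigenvalues (increasing order): [0.0, 0.382, 1.382, 2.618, 3.618]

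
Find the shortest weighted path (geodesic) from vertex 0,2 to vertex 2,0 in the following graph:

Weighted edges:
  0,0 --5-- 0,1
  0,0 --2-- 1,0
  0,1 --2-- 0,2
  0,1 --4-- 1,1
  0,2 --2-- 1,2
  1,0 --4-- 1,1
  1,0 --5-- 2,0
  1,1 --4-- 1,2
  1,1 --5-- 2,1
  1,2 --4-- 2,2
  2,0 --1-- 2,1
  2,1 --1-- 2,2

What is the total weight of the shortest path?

Shortest path: 0,2 → 1,2 → 2,2 → 2,1 → 2,0, total weight = 8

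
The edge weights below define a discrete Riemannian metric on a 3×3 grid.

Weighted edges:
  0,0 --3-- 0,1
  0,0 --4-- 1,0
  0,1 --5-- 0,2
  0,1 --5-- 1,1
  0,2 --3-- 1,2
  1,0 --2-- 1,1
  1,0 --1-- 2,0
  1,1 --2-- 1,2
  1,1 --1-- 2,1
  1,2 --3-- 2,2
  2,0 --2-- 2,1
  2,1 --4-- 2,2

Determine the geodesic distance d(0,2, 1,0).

Shortest path: 0,2 → 1,2 → 1,1 → 1,0, total weight = 7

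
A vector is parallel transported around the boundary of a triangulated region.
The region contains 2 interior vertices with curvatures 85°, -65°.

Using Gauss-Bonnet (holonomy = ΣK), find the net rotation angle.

Holonomy = total enclosed curvature = 85° + (-65°) = 20°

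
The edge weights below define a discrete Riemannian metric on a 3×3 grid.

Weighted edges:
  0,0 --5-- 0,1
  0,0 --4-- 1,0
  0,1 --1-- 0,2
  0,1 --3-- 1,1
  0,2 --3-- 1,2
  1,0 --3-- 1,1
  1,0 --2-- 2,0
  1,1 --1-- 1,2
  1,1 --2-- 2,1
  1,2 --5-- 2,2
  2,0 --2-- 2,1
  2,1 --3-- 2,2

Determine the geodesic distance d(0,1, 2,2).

Shortest path: 0,1 → 1,1 → 2,1 → 2,2, total weight = 8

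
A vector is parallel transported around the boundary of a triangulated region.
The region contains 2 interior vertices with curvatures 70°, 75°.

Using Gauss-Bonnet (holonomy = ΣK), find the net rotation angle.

Holonomy = total enclosed curvature = 70° + 75° = 145°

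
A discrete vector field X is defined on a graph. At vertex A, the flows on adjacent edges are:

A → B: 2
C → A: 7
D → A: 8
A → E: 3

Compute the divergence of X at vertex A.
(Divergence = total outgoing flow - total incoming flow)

Divergence = sum of outgoing flows = 2 + (-7) + (-8) + 3 = -10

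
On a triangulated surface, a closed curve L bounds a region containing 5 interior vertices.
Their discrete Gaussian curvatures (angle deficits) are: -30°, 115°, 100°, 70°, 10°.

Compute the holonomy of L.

Holonomy = total enclosed curvature = (-30°) + 115° + 100° + 70° + 10° = 265°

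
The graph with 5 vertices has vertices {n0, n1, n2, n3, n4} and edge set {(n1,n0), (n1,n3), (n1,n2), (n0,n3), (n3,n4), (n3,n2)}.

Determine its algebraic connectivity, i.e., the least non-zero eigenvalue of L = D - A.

Degrees: deg(n0) = 2, deg(n1) = 3, deg(n2) = 2, deg(n3) = 4, deg(n4) = 1.
L = D − A with rows/columns ordered (n0, n1, n2, n3, n4):
  [ 2, -1,  0, -1,  0]
  [-1,  3, -1, -1,  0]
  [ 0, -1,  2, -1,  0]
  [-1, -1, -1,  4, -1]
  [ 0,  0,  0, -1,  1]
Characteristic polynomial: det(λI − L) = λ(λ − 1)(λ − 2)(λ − 4)(λ − 5).
Roots: λ = 0; (λ − 1) = 0 ⇒ λ = 1; (λ − 2) = 0 ⇒ λ = 2; (λ − 4) = 0 ⇒ λ = 4; (λ − 5) = 0 ⇒ λ = 5.
(Check: the roots sum (with multiplicity) to 12, matching trace L = Σdeg = 2·6 = 12.)
Laplacian eigenvalues: [0.0, 1.0, 2.0, 4.0, 5.0]. Algebraic connectivity (smallest non-zero eigenvalue) = 1.0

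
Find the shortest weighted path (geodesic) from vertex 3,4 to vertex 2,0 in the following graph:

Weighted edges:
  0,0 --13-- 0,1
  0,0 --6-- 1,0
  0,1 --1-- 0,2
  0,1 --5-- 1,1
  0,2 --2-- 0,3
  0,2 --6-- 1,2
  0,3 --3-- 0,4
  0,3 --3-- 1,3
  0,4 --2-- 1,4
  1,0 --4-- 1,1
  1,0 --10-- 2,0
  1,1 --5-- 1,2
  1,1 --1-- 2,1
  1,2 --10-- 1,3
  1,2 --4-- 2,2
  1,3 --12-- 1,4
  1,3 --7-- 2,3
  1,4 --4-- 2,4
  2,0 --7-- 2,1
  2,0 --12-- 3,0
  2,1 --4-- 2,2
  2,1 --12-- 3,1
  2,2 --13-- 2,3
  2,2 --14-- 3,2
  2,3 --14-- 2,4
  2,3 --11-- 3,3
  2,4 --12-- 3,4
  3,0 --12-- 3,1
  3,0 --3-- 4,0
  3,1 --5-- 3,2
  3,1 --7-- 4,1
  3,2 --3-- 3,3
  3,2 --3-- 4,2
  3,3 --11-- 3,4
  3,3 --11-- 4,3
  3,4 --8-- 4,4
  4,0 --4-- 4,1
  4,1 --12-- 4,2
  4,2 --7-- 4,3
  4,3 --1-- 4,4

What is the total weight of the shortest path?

Shortest path: 3,4 → 2,4 → 1,4 → 0,4 → 0,3 → 0,2 → 0,1 → 1,1 → 2,1 → 2,0, total weight = 37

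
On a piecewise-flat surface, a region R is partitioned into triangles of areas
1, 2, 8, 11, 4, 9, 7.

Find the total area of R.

1 + 2 + 8 + 11 + 4 + 9 + 7 = 42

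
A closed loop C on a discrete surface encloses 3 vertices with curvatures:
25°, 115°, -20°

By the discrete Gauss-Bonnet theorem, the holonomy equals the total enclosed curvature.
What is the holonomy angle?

Holonomy = total enclosed curvature = 25° + 115° + (-20°) = 120°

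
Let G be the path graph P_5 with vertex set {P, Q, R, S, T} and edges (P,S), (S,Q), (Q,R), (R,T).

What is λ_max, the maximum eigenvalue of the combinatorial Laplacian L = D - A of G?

The path graph P_n has Laplacian eigenvalues λ_k = 2 − 2cos(kπ/n), k = 0, 1, …, n−1. Here n = 5:
k=0: 2 − 2cos(0) = 0.0; k=1: 2 − 2cos(π/5) = 0.382; k=2: 2 − 2cos(2π/5) = 1.382; k=3: 2 − 2cos(3π/5) = 2.618; k=4: 2 − 2cos(4π/5) = 3.618.
Laplacian eigenvalues: [0.0, 0.382, 1.382, 2.618, 3.618]. Largest eigenvalue (spectral radius) = 3.618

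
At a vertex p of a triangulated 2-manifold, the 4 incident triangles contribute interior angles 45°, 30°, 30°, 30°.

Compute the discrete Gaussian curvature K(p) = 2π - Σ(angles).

Sum of angles = 135°. K = 360° - 135° = 225° = 5π/4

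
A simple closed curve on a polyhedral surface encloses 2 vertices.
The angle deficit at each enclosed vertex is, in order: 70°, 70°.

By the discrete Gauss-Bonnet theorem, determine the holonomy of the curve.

Holonomy = total enclosed curvature = 70° + 70° = 140°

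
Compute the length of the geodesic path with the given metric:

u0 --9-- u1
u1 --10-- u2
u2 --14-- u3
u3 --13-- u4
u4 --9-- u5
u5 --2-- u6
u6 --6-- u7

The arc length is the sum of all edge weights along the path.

Arc length = 9 + 10 + 14 + 13 + 9 + 2 + 6 = 63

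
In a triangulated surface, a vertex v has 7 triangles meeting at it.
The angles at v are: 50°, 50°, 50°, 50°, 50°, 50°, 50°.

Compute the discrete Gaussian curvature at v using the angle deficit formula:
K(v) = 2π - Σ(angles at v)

Sum of angles = 350°. K = 360° - 350° = 10°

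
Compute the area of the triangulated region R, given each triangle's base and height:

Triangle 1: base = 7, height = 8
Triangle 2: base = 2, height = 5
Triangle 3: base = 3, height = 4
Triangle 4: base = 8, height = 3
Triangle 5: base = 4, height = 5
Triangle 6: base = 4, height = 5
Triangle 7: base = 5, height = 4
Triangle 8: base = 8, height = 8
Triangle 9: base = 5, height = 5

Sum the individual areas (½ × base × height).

(1/2)×7×8 + (1/2)×2×5 + (1/2)×3×4 + (1/2)×8×3 + (1/2)×4×5 + (1/2)×4×5 + (1/2)×5×4 + (1/2)×8×8 + (1/2)×5×5 = 125.5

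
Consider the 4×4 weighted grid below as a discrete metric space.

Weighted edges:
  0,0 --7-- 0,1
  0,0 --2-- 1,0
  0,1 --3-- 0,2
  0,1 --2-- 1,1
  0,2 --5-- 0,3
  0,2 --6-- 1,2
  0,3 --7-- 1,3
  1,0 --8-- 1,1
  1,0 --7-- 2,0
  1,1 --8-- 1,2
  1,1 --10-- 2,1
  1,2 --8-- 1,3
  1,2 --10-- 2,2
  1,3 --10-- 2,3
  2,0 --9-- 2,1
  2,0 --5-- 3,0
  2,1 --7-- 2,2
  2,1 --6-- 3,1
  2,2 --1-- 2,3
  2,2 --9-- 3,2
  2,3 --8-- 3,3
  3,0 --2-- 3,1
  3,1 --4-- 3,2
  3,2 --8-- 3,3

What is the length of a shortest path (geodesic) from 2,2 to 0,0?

Shortest path: 2,2 → 2,1 → 2,0 → 1,0 → 0,0, total weight = 25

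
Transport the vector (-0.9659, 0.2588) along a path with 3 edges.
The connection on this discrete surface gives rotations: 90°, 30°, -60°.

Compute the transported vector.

Total rotation: 90° + 30° + (-60°) = 60°. Final vector: (-0.7071, -0.7071)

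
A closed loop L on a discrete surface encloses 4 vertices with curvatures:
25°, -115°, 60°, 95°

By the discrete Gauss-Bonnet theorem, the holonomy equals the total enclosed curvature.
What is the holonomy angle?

Holonomy = total enclosed curvature = 25° + (-115°) + 60° + 95° = 65°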